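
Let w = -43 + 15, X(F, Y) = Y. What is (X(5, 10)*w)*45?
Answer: -12600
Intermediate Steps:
w = -28
(X(5, 10)*w)*45 = (10*(-28))*45 = -280*45 = -12600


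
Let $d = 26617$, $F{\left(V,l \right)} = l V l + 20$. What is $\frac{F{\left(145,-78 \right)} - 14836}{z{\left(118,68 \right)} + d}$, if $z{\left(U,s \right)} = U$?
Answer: $\frac{867364}{26735} \approx 32.443$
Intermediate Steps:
$F{\left(V,l \right)} = 20 + V l^{2}$ ($F{\left(V,l \right)} = V l l + 20 = V l^{2} + 20 = 20 + V l^{2}$)
$\frac{F{\left(145,-78 \right)} - 14836}{z{\left(118,68 \right)} + d} = \frac{\left(20 + 145 \left(-78\right)^{2}\right) - 14836}{118 + 26617} = \frac{\left(20 + 145 \cdot 6084\right) - 14836}{26735} = \left(\left(20 + 882180\right) - 14836\right) \frac{1}{26735} = \left(882200 - 14836\right) \frac{1}{26735} = 867364 \cdot \frac{1}{26735} = \frac{867364}{26735}$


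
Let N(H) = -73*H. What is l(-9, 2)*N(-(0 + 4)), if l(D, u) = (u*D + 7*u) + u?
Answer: -584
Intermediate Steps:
l(D, u) = 8*u + D*u (l(D, u) = (D*u + 7*u) + u = (7*u + D*u) + u = 8*u + D*u)
l(-9, 2)*N(-(0 + 4)) = (2*(8 - 9))*(-(-73)*(0 + 4)) = (2*(-1))*(-(-73)*4) = -(-146)*(-4) = -2*292 = -584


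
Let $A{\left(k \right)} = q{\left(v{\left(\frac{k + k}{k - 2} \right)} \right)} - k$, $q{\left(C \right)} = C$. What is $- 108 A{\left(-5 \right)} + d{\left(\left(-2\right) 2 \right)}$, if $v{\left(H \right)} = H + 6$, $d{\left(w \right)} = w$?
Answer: $- \frac{9424}{7} \approx -1346.3$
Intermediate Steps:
$v{\left(H \right)} = 6 + H$
$A{\left(k \right)} = 6 - k + \frac{2 k}{-2 + k}$ ($A{\left(k \right)} = \left(6 + \frac{k + k}{k - 2}\right) - k = \left(6 + \frac{2 k}{-2 + k}\right) - k = 6 - k + \frac{2 k}{-2 + k}$)
$- 108 A{\left(-5 \right)} + d{\left(\left(-2\right) 2 \right)} = - 108 \frac{-12 - \left(-5\right)^{2} + 10 \left(-5\right)}{-2 - 5} - 4 = - 108 \frac{-12 - 25 - 50}{-7} - 4 = - 108 \left(- \frac{-12 - 25 - 50}{7}\right) - 4 = - 108 \left(\left(- \frac{1}{7}\right) \left(-87\right)\right) - 4 = \left(-108\right) \frac{87}{7} - 4 = - \frac{9396}{7} - 4 = - \frac{9424}{7}$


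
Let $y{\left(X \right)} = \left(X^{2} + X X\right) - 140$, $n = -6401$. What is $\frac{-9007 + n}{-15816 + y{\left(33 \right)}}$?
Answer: $\frac{7704}{6889} \approx 1.1183$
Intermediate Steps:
$y{\left(X \right)} = -140 + 2 X^{2}$ ($y{\left(X \right)} = \left(X^{2} + X^{2}\right) - 140 = 2 X^{2} - 140 = -140 + 2 X^{2}$)
$\frac{-9007 + n}{-15816 + y{\left(33 \right)}} = \frac{-9007 - 6401}{-15816 - \left(140 - 2 \cdot 33^{2}\right)} = - \frac{15408}{-15816 + \left(-140 + 2 \cdot 1089\right)} = - \frac{15408}{-15816 + \left(-140 + 2178\right)} = - \frac{15408}{-15816 + 2038} = - \frac{15408}{-13778} = \left(-15408\right) \left(- \frac{1}{13778}\right) = \frac{7704}{6889}$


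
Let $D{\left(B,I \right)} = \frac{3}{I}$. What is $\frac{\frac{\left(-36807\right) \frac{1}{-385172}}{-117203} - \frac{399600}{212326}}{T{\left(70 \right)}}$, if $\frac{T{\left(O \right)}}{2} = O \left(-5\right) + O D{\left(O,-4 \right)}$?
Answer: $\frac{1288519718279763}{551143208055395420} \approx 0.0023379$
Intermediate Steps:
$T{\left(O \right)} = - \frac{23 O}{2}$ ($T{\left(O \right)} = 2 \left(O \left(-5\right) + O \frac{3}{-4}\right) = 2 \left(- 5 O + O 3 \left(- \frac{1}{4}\right)\right) = 2 \left(- 5 O + O \left(- \frac{3}{4}\right)\right) = 2 \left(- 5 O - \frac{3 O}{4}\right) = 2 \left(- \frac{23 O}{4}\right) = - \frac{23 O}{2}$)
$\frac{\frac{\left(-36807\right) \frac{1}{-385172}}{-117203} - \frac{399600}{212326}}{T{\left(70 \right)}} = \frac{\frac{\left(-36807\right) \frac{1}{-385172}}{-117203} - \frac{399600}{212326}}{\left(- \frac{23}{2}\right) 70} = \frac{\left(-36807\right) \left(- \frac{1}{385172}\right) \left(- \frac{1}{117203}\right) - \frac{199800}{106163}}{-805} = \left(\frac{36807}{385172} \left(- \frac{1}{117203}\right) - \frac{199800}{106163}\right) \left(- \frac{1}{805}\right) = \left(- \frac{36807}{45143313916} - \frac{199800}{106163}\right) \left(- \frac{1}{805}\right) = \left(- \frac{9019638027958341}{4792549635264308}\right) \left(- \frac{1}{805}\right) = \frac{1288519718279763}{551143208055395420}$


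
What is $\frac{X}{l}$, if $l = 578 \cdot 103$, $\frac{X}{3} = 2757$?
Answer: $\frac{8271}{59534} \approx 0.13893$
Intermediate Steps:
$X = 8271$ ($X = 3 \cdot 2757 = 8271$)
$l = 59534$
$\frac{X}{l} = \frac{8271}{59534}$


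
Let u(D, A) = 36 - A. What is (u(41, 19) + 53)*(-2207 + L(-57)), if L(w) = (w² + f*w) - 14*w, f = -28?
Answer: 240520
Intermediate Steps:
L(w) = w² - 42*w (L(w) = (w² - 28*w) - 14*w = w² - 42*w)
(u(41, 19) + 53)*(-2207 + L(-57)) = ((36 - 1*19) + 53)*(-2207 - 57*(-42 - 57)) = ((36 - 19) + 53)*(-2207 - 57*(-99)) = (17 + 53)*(-2207 + 5643) = 70*3436 = 240520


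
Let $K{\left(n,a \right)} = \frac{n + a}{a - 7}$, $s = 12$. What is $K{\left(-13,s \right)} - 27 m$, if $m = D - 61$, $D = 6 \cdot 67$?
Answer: $- \frac{46036}{5} \approx -9207.2$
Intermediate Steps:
$D = 402$
$K{\left(n,a \right)} = \frac{a + n}{-7 + a}$
$m = 341$ ($m = 402 - 61 = 341$)
$K{\left(-13,s \right)} - 27 m = \frac{12 - 13}{-7 + 12} - 9207 = \frac{1}{5} \left(-1\right) - 9207 = - \frac{1}{5} - 9207 = - \frac{46036}{5}$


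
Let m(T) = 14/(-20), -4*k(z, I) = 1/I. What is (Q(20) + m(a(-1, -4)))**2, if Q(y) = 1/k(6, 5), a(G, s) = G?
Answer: 42849/100 ≈ 428.49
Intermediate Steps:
k(z, I) = -1/(4*I)
Q(y) = -20 (Q(y) = 1/(-1/4/5) = 1/(-1/4*1/5) = 1/(-1/20) = -20)
m(T) = -7/10 (m(T) = 14*(-1/20) = -7/10)
(Q(20) + m(a(-1, -4)))**2 = (-20 - 7/10)**2 = (-207/10)**2 = 42849/100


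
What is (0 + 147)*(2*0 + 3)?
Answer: 441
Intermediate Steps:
(0 + 147)*(2*0 + 3) = 147*(0 + 3) = 147*3 = 441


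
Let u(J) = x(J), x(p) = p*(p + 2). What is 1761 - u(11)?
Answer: 1618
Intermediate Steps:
x(p) = p*(2 + p)
u(J) = J*(2 + J)
1761 - u(11) = 1761 - 11*(2 + 11) = 1761 - 11*13 = 1761 - 1*143 = 1761 - 143 = 1618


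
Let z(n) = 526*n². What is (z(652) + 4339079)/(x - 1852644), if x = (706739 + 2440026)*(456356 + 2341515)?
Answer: 227943783/8804240684671 ≈ 2.5890e-5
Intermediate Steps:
x = 8804242537315 (x = 3146765*2797871 = 8804242537315)
(z(652) + 4339079)/(x - 1852644) = (526*652² + 4339079)/(8804242537315 - 1852644) = (526*425104 + 4339079)/8804240684671 = (223604704 + 4339079)*(1/8804240684671) = 227943783*(1/8804240684671) = 227943783/8804240684671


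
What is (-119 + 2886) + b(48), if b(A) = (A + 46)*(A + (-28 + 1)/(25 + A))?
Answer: 528829/73 ≈ 7244.2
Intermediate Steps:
b(A) = (46 + A)*(A - 27/(25 + A))
(-119 + 2886) + b(48) = (-119 + 2886) + (-1242 + 48**3 + 71*48**2 + 1123*48)/(25 + 48) = 2767 + (-1242 + 110592 + 71*2304 + 53904)/73 = 2767 + (-1242 + 110592 + 163584 + 53904)/73 = 2767 + (1/73)*326838 = 2767 + 326838/73 = 528829/73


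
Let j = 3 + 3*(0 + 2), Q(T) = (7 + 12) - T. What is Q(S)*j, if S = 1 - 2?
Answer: 180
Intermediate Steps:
S = -1
Q(T) = 19 - T
j = 9 (j = 3 + 3*2 = 3 + 6 = 9)
Q(S)*j = (19 - 1*(-1))*9 = (19 + 1)*9 = 20*9 = 180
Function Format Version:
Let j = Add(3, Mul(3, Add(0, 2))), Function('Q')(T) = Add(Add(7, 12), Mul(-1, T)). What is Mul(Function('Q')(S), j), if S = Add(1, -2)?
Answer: 180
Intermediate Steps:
S = -1
Function('Q')(T) = Add(19, Mul(-1, T))
j = 9 (j = Add(3, Mul(3, 2)) = Add(3, 6) = 9)
Mul(Function('Q')(S), j) = Mul(Add(19, Mul(-1, -1)), 9) = Mul(Add(19, 1), 9) = Mul(20, 9) = 180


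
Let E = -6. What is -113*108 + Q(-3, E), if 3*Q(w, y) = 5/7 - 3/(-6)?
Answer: -512551/42 ≈ -12204.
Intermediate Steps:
Q(w, y) = 17/42 (Q(w, y) = (5/7 - 3/(-6))/3 = (5*(⅐) - 3*(-⅙))/3 = (5/7 + ½)/3 = (⅓)*(17/14) = 17/42)
-113*108 + Q(-3, E) = -113*108 + 17/42 = -12204 + 17/42 = -512551/42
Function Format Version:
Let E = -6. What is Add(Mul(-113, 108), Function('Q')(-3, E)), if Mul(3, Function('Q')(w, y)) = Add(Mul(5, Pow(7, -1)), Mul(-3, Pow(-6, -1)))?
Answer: Rational(-512551, 42) ≈ -12204.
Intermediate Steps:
Function('Q')(w, y) = Rational(17, 42) (Function('Q')(w, y) = Mul(Rational(1, 3), Add(Mul(5, Pow(7, -1)), Mul(-3, Pow(-6, -1)))) = Mul(Rational(1, 3), Add(Mul(5, Rational(1, 7)), Mul(-3, Rational(-1, 6)))) = Mul(Rational(1, 3), Add(Rational(5, 7), Rational(1, 2))) = Mul(Rational(1, 3), Rational(17, 14)) = Rational(17, 42))
Add(Mul(-113, 108), Function('Q')(-3, E)) = Add(Mul(-113, 108), Rational(17, 42)) = Add(-12204, Rational(17, 42)) = Rational(-512551, 42)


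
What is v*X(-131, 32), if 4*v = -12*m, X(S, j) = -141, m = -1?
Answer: -423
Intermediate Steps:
v = 3 (v = (-12*(-1))/4 = (1/4)*12 = 3)
v*X(-131, 32) = 3*(-141) = -423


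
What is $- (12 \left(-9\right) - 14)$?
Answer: $122$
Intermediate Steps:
$- (12 \left(-9\right) - 14) = - (-108 - 14) = \left(-1\right) \left(-122\right) = 122$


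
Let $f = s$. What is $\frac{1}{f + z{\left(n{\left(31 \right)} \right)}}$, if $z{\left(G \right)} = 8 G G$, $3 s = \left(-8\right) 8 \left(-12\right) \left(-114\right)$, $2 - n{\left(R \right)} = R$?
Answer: $- \frac{1}{22456} \approx -4.4532 \cdot 10^{-5}$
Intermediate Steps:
$n{\left(R \right)} = 2 - R$
$s = -29184$ ($s = \frac{\left(-8\right) 8 \left(-12\right) \left(-114\right)}{3} = \frac{\left(-64\right) \left(-12\right) \left(-114\right)}{3} = \frac{768 \left(-114\right)}{3} = \frac{1}{3} \left(-87552\right) = -29184$)
$z{\left(G \right)} = 8 G^{2}$
$f = -29184$
$\frac{1}{f + z{\left(n{\left(31 \right)} \right)}} = \frac{1}{-29184 + 8 \left(2 - 31\right)^{2}} = \frac{1}{-29184 + 8 \left(-29\right)^{2}} = \frac{1}{-29184 + 8 \cdot 841} = \frac{1}{-29184 + 6728} = \frac{1}{-22456} = - \frac{1}{22456}$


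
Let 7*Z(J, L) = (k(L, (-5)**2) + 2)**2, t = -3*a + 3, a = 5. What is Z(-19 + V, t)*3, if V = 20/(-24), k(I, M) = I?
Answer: 300/7 ≈ 42.857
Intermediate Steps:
V = -5/6 (V = 20*(-1/24) = -5/6 ≈ -0.83333)
t = -12 (t = -3*5 + 3 = -15 + 3 = -12)
Z(J, L) = (2 + L)**2/7 (Z(J, L) = (L + 2)**2/7 = (2 + L)**2/7)
Z(-19 + V, t)*3 = ((2 - 12)**2/7)*3 = ((1/7)*(-10)**2)*3 = ((1/7)*100)*3 = (100/7)*3 = 300/7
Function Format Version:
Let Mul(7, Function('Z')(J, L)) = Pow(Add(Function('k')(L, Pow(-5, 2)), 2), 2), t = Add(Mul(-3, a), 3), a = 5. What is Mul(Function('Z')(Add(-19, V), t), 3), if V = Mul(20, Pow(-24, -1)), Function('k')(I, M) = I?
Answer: Rational(300, 7) ≈ 42.857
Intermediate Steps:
V = Rational(-5, 6) (V = Mul(20, Rational(-1, 24)) = Rational(-5, 6) ≈ -0.83333)
t = -12 (t = Add(Mul(-3, 5), 3) = Add(-15, 3) = -12)
Function('Z')(J, L) = Mul(Rational(1, 7), Pow(Add(2, L), 2)) (Function('Z')(J, L) = Mul(Rational(1, 7), Pow(Add(L, 2), 2)) = Mul(Rational(1, 7), Pow(Add(2, L), 2)))
Mul(Function('Z')(Add(-19, V), t), 3) = Mul(Mul(Rational(1, 7), Pow(Add(2, -12), 2)), 3) = Mul(Mul(Rational(1, 7), Pow(-10, 2)), 3) = Mul(Mul(Rational(1, 7), 100), 3) = Mul(Rational(100, 7), 3) = Rational(300, 7)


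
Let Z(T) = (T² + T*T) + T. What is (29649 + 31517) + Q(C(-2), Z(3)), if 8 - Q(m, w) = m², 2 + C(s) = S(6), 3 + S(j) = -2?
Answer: 61125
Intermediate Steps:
S(j) = -5 (S(j) = -3 - 2 = -5)
C(s) = -7 (C(s) = -2 - 5 = -7)
Z(T) = T + 2*T² (Z(T) = (T² + T²) + T = 2*T² + T = T + 2*T²)
Q(m, w) = 8 - m²
(29649 + 31517) + Q(C(-2), Z(3)) = (29649 + 31517) + (8 - 1*(-7)²) = 61166 + (8 - 1*49) = 61166 + (8 - 49) = 61166 - 41 = 61125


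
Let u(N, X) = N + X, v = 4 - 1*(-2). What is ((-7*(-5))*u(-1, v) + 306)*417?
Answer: 200577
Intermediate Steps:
v = 6 (v = 4 + 2 = 6)
((-7*(-5))*u(-1, v) + 306)*417 = ((-7*(-5))*(-1 + 6) + 306)*417 = (35*5 + 306)*417 = (175 + 306)*417 = 481*417 = 200577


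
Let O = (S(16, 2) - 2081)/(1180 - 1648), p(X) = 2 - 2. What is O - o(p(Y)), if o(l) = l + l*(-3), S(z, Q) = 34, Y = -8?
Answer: 2047/468 ≈ 4.3739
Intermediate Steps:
p(X) = 0
o(l) = -2*l (o(l) = l - 3*l = -2*l)
O = 2047/468 (O = (34 - 2081)/(1180 - 1648) = -2047/(-468) = -2047*(-1/468) = 2047/468 ≈ 4.3739)
O - o(p(Y)) = 2047/468 - (-2)*0 = 2047/468 - 1*0 = 2047/468 + 0 = 2047/468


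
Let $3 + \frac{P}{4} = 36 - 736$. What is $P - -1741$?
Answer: $-1071$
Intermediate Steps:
$P = -2812$ ($P = -12 + 4 \left(36 - 736\right) = -12 + 4 \left(-700\right) = -12 - 2800 = -2812$)
$P - -1741 = -2812 - -1741 = -2812 + 1741 = -1071$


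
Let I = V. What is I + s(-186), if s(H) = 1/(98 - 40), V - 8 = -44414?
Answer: -2575547/58 ≈ -44406.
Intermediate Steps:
V = -44406 (V = 8 - 44414 = -44406)
I = -44406
s(H) = 1/58
I + s(-186) = -44406 + 1/58 = -2575547/58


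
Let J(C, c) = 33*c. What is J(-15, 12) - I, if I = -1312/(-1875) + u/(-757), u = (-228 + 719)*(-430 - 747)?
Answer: -522496309/1419375 ≈ -368.12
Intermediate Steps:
u = -577907 (u = 491*(-1177) = -577907)
I = 1084568809/1419375 (I = -1312/(-1875) - 577907/(-757) = -1312*(-1/1875) - 577907*(-1/757) = 1312/1875 + 577907/757 = 1084568809/1419375 ≈ 764.12)
J(-15, 12) - I = 33*12 - 1*1084568809/1419375 = 396 - 1084568809/1419375 = -522496309/1419375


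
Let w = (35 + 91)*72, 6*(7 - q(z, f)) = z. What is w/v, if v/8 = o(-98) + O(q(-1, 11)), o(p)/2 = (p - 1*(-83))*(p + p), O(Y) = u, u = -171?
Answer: 378/1903 ≈ 0.19863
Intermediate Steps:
q(z, f) = 7 - z/6
O(Y) = -171
o(p) = 4*p*(83 + p) (o(p) = 2*((p - 1*(-83))*(p + p)) = 2*((p + 83)*(2*p)) = 2*((83 + p)*(2*p)) = 2*(2*p*(83 + p)) = 4*p*(83 + p))
w = 9072 (w = 126*72 = 9072)
v = 45672 (v = 8*(4*(-98)*(83 - 98) - 171) = 8*(4*(-98)*(-15) - 171) = 8*(5880 - 171) = 8*5709 = 45672)
w/v = 9072/45672 = 9072*(1/45672) = 378/1903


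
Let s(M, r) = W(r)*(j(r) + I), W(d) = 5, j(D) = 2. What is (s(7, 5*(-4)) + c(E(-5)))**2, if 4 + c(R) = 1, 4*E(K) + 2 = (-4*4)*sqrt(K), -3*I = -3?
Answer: 144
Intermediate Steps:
I = 1 (I = -1/3*(-3) = 1)
E(K) = -1/2 - 4*sqrt(K) (E(K) = -1/2 + ((-4*4)*sqrt(K))/4 = -1/2 + (-16*sqrt(K))/4 = -1/2 - 4*sqrt(K))
c(R) = -3 (c(R) = -4 + 1 = -3)
s(M, r) = 15 (s(M, r) = 5*(2 + 1) = 5*3 = 15)
(s(7, 5*(-4)) + c(E(-5)))**2 = (15 - 3)**2 = 12**2 = 144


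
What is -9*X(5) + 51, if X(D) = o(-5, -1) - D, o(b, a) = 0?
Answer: 96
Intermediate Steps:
X(D) = -D (X(D) = 0 - D = -D)
-9*X(5) + 51 = -(-9)*5 + 51 = -9*(-5) + 51 = 45 + 51 = 96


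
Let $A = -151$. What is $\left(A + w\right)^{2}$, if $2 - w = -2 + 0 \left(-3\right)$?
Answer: $21609$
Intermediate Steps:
$w = 4$ ($w = 2 - \left(-2 + 0 \left(-3\right)\right) = 2 - \left(-2 + 0\right) = 2 - -2 = 2 + 2 = 4$)
$\left(A + w\right)^{2} = \left(-151 + 4\right)^{2} = \left(-147\right)^{2} = 21609$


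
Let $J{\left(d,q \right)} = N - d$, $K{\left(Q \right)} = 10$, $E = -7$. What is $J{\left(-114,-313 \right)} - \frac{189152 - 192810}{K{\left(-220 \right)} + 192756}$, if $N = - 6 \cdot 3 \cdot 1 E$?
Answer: $\frac{23133749}{96383} \approx 240.02$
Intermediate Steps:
$N = 126$ ($N = - 6 \cdot 3 \cdot 1 \left(-7\right) = \left(-6\right) 3 \left(-7\right) = \left(-18\right) \left(-7\right) = 126$)
$J{\left(d,q \right)} = 126 - d$
$J{\left(-114,-313 \right)} - \frac{189152 - 192810}{K{\left(-220 \right)} + 192756} = \left(126 - -114\right) - \frac{189152 - 192810}{10 + 192756} = \left(126 + 114\right) - - \frac{3658}{192766} = 240 - \left(-3658\right) \frac{1}{192766} = 240 - - \frac{1829}{96383} = 240 + \frac{1829}{96383} = \frac{23133749}{96383}$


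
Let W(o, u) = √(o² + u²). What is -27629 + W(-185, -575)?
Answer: -27629 + 5*√14594 ≈ -27025.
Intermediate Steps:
-27629 + W(-185, -575) = -27629 + √((-185)² + (-575)²) = -27629 + √(34225 + 330625) = -27629 + √364850 = -27629 + 5*√14594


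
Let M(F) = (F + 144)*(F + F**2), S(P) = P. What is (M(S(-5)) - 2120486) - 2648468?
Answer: -4766174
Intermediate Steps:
M(F) = (144 + F)*(F + F**2)
(M(S(-5)) - 2120486) - 2648468 = (-5*(144 + (-5)**2 + 145*(-5)) - 2120486) - 2648468 = (-5*(144 + 25 - 725) - 2120486) - 2648468 = (-5*(-556) - 2120486) - 2648468 = (2780 - 2120486) - 2648468 = -2117706 - 2648468 = -4766174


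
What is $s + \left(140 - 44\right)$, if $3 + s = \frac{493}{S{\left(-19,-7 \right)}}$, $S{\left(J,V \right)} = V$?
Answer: $\frac{158}{7} \approx 22.571$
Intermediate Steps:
$s = - \frac{514}{7}$ ($s = -3 + \frac{493}{-7} = -3 + 493 \left(- \frac{1}{7}\right) = -3 - \frac{493}{7} = - \frac{514}{7} \approx -73.429$)
$s + \left(140 - 44\right) = - \frac{514}{7} + \left(140 - 44\right) = - \frac{514}{7} + 96 = \frac{158}{7}$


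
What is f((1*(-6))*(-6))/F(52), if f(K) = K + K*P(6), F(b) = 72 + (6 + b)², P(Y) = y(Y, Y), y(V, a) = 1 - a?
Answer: -36/859 ≈ -0.041909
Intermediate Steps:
P(Y) = 1 - Y
f(K) = -4*K (f(K) = K + K*(1 - 1*6) = K + K*(1 - 6) = K + K*(-5) = K - 5*K = -4*K)
f((1*(-6))*(-6))/F(52) = (-4*1*(-6)*(-6))/(72 + (6 + 52)²) = (-(-24)*(-6))/(72 + 58²) = (-4*36)/(72 + 3364) = -144/3436 = -144*1/3436 = -36/859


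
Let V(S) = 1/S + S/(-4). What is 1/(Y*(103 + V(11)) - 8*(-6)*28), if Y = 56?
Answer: 11/76594 ≈ 0.00014361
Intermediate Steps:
V(S) = 1/S - S/4 (V(S) = 1/S + S*(-1/4) = 1/S - S/4)
1/(Y*(103 + V(11)) - 8*(-6)*28) = 1/(56*(103 + (1/11 - 1/4*11)) - 8*(-6)*28) = 1/(56*(103 + (1/11 - 11/4)) + 48*28) = 1/(56*(103 - 117/44) + 1344) = 1/(56*(4415/44) + 1344) = 1/(61810/11 + 1344) = 1/(76594/11) = 11/76594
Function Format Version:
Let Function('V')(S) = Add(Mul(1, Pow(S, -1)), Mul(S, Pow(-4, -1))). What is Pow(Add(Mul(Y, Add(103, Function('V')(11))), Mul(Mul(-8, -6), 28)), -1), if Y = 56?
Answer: Rational(11, 76594) ≈ 0.00014361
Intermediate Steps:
Function('V')(S) = Add(Pow(S, -1), Mul(Rational(-1, 4), S)) (Function('V')(S) = Add(Pow(S, -1), Mul(S, Rational(-1, 4))) = Add(Pow(S, -1), Mul(Rational(-1, 4), S)))
Pow(Add(Mul(Y, Add(103, Function('V')(11))), Mul(Mul(-8, -6), 28)), -1) = Pow(Add(Mul(56, Add(103, Add(Pow(11, -1), Mul(Rational(-1, 4), 11)))), Mul(Mul(-8, -6), 28)), -1) = Pow(Add(Mul(56, Add(103, Add(Rational(1, 11), Rational(-11, 4)))), Mul(48, 28)), -1) = Pow(Add(Mul(56, Add(103, Rational(-117, 44))), 1344), -1) = Pow(Add(Mul(56, Rational(4415, 44)), 1344), -1) = Pow(Add(Rational(61810, 11), 1344), -1) = Pow(Rational(76594, 11), -1) = Rational(11, 76594)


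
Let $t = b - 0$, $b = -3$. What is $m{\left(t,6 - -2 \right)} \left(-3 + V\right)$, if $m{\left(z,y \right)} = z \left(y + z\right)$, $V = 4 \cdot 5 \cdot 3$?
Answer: $-855$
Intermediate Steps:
$V = 60$ ($V = 20 \cdot 3 = 60$)
$t = -3$ ($t = -3 - 0 = -3 + 0 = -3$)
$m{\left(t,6 - -2 \right)} \left(-3 + V\right) = - 3 \left(\left(6 - -2\right) - 3\right) \left(-3 + 60\right) = - 3 \left(\left(6 + 2\right) - 3\right) 57 = - 3 \left(8 - 3\right) 57 = \left(-3\right) 5 \cdot 57 = \left(-15\right) 57 = -855$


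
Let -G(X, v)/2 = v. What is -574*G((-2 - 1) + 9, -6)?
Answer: -6888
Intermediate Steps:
G(X, v) = -2*v
-574*G((-2 - 1) + 9, -6) = -(-1148)*(-6) = -574*12 = -6888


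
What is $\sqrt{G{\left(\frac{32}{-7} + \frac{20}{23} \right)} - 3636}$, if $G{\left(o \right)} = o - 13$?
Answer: $\frac{i \sqrt{94681685}}{161} \approx 60.438 i$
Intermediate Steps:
$G{\left(o \right)} = -13 + o$
$\sqrt{G{\left(\frac{32}{-7} + \frac{20}{23} \right)} - 3636} = \sqrt{\left(-13 + \left(\frac{32}{-7} + \frac{20}{23}\right)\right) - 3636} = \sqrt{\left(-13 + \left(32 \left(- \frac{1}{7}\right) + 20 \cdot \frac{1}{23}\right)\right) - 3636} = \sqrt{\left(-13 + \left(- \frac{32}{7} + \frac{20}{23}\right)\right) - 3636} = \sqrt{\left(-13 - \frac{596}{161}\right) - 3636} = \sqrt{- \frac{2689}{161} - 3636} = \sqrt{- \frac{588085}{161}} = \frac{i \sqrt{94681685}}{161}$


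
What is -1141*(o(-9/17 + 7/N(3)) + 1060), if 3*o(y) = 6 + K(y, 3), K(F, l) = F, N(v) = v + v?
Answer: -370867217/306 ≈ -1.2120e+6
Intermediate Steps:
N(v) = 2*v
o(y) = 2 + y/3 (o(y) = (6 + y)/3 = 2 + y/3)
-1141*(o(-9/17 + 7/N(3)) + 1060) = -1141*((2 + (-9/17 + 7/((2*3)))/3) + 1060) = -1141*((2 + (-9*1/17 + 7/6)/3) + 1060) = -1141*((2 + (-9/17 + 7*(1/6))/3) + 1060) = -1141*((2 + (-9/17 + 7/6)/3) + 1060) = -1141*((2 + (1/3)*(65/102)) + 1060) = -1141*((2 + 65/306) + 1060) = -1141*(677/306 + 1060) = -1141*325037/306 = -370867217/306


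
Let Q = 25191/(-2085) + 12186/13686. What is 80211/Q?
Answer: -42386032415/5914004 ≈ -7167.1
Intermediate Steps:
Q = -17742012/1585295 (Q = 25191*(-1/2085) + 12186*(1/13686) = -8397/695 + 2031/2281 = -17742012/1585295 ≈ -11.192)
80211/Q = 80211/(-17742012/1585295) = 80211*(-1585295/17742012) = -42386032415/5914004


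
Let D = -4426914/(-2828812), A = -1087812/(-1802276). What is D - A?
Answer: 12503329635/13005867286 ≈ 0.96136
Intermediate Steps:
A = 271953/450569 (A = -1087812*(-1/1802276) = 271953/450569 ≈ 0.60358)
D = 2213457/1414406 (D = -4426914*(-1/2828812) = 2213457/1414406 ≈ 1.5649)
D - A = 2213457/1414406 - 1*271953/450569 = 2213457/1414406 - 271953/450569 = 12503329635/13005867286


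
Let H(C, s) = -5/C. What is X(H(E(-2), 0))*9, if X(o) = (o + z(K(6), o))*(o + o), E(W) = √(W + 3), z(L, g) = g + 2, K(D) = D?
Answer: 720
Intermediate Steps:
z(L, g) = 2 + g
E(W) = √(3 + W)
X(o) = 2*o*(2 + 2*o) (X(o) = (o + (2 + o))*(o + o) = (2 + 2*o)*(2*o) = 2*o*(2 + 2*o))
X(H(E(-2), 0))*9 = (4*(-5/√(3 - 2))*(1 - 5/√(3 - 2)))*9 = (4*(-5/(√1))*(1 - 5/(√1)))*9 = (4*(-5/1)*(1 - 5/1))*9 = (4*(-5*1)*(1 - 5*1))*9 = (4*(-5)*(1 - 5))*9 = (4*(-5)*(-4))*9 = 80*9 = 720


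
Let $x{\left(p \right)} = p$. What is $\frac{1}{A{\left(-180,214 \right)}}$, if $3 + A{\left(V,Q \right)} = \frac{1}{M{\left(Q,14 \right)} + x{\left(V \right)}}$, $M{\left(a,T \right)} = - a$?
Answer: $- \frac{394}{1183} \approx -0.33305$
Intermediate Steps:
$A{\left(V,Q \right)} = -3 + \frac{1}{V - Q}$ ($A{\left(V,Q \right)} = -3 + \frac{1}{- Q + V} = -3 + \frac{1}{V - Q}$)
$\frac{1}{A{\left(-180,214 \right)}} = \frac{1}{\frac{1}{214 - -180} \left(-1 - 642 + 3 \left(-180\right)\right)} = \frac{1}{\frac{1}{214 + 180} \left(-1 - 642 - 540\right)} = \frac{1}{\frac{1}{394} \left(-1183\right)} = \frac{1}{- \frac{1183}{394}} = - \frac{394}{1183}$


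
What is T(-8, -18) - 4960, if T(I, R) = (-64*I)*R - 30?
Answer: -14206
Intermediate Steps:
T(I, R) = -30 - 64*I*R (T(I, R) = -64*I*R - 30 = -30 - 64*I*R)
T(-8, -18) - 4960 = (-30 - 64*(-8)*(-18)) - 4960 = (-30 - 9216) - 4960 = -9246 - 4960 = -14206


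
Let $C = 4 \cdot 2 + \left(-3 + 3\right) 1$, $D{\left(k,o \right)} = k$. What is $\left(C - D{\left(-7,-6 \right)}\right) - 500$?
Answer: $-485$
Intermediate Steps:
$C = 8$ ($C = 8 + 0 \cdot 1 = 8 + 0 = 8$)
$\left(C - D{\left(-7,-6 \right)}\right) - 500 = \left(8 - -7\right) - 500 = \left(8 + 7\right) - 500 = 15 - 500 = -485$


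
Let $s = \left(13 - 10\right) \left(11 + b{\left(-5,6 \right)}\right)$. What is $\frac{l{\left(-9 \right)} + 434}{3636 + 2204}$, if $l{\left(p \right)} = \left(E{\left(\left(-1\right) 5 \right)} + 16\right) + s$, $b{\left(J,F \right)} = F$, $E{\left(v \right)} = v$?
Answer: $\frac{31}{365} \approx 0.084931$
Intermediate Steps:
$s = 51$ ($s = \left(13 - 10\right) \left(11 + 6\right) = 3 \cdot 17 = 51$)
$l{\left(p \right)} = 62$ ($l{\left(p \right)} = \left(\left(-1\right) 5 + 16\right) + 51 = \left(-5 + 16\right) + 51 = 11 + 51 = 62$)
$\frac{l{\left(-9 \right)} + 434}{3636 + 2204} = \frac{62 + 434}{3636 + 2204} = \frac{496}{5840} = 496 \cdot \frac{1}{5840} = \frac{31}{365}$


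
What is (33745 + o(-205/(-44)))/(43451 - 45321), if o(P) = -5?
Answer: -3374/187 ≈ -18.043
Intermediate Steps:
(33745 + o(-205/(-44)))/(43451 - 45321) = (33745 - 5)/(43451 - 45321) = 33740/(-1870) = 33740*(-1/1870) = -3374/187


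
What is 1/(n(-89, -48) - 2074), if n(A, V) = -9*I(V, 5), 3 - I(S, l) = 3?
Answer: -1/2074 ≈ -0.00048216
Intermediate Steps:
I(S, l) = 0 (I(S, l) = 3 - 1*3 = 3 - 3 = 0)
n(A, V) = 0 (n(A, V) = -9*0 = 0)
1/(n(-89, -48) - 2074) = 1/(0 - 2074) = 1/(-2074) = -1/2074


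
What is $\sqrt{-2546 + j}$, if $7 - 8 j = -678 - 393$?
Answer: $\frac{i \sqrt{9645}}{2} \approx 49.104 i$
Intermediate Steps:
$j = \frac{539}{4}$ ($j = \frac{7}{8} - \frac{-678 - 393}{8} = \frac{7}{8} - - \frac{1071}{8} = \frac{7}{8} + \frac{1071}{8} = \frac{539}{4} \approx 134.75$)
$\sqrt{-2546 + j} = \sqrt{-2546 + \frac{539}{4}} = \sqrt{- \frac{9645}{4}} = \frac{i \sqrt{9645}}{2}$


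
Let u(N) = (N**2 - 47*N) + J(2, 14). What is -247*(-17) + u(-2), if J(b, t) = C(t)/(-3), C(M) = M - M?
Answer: 4297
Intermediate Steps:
C(M) = 0
J(b, t) = 0 (J(b, t) = 0/(-3) = 0*(-1/3) = 0)
u(N) = N**2 - 47*N (u(N) = (N**2 - 47*N) + 0 = N**2 - 47*N)
-247*(-17) + u(-2) = -247*(-17) - 2*(-47 - 2) = 4199 - 2*(-49) = 4199 + 98 = 4297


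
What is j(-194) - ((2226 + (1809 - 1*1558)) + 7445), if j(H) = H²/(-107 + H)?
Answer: -3024158/301 ≈ -10047.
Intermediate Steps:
j(H) = H²/(-107 + H)
j(-194) - ((2226 + (1809 - 1*1558)) + 7445) = (-194)²/(-107 - 194) - ((2226 + (1809 - 1*1558)) + 7445) = 37636/(-301) - ((2226 + (1809 - 1558)) + 7445) = 37636*(-1/301) - ((2226 + 251) + 7445) = -37636/301 - (2477 + 7445) = -37636/301 - 1*9922 = -37636/301 - 9922 = -3024158/301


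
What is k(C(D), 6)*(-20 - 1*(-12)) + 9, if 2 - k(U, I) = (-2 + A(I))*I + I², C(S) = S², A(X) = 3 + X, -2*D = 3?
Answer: 617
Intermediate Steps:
D = -3/2 (D = -½*3 = -3/2 ≈ -1.5000)
k(U, I) = 2 - I² - I*(1 + I) (k(U, I) = 2 - ((-2 + (3 + I))*I + I²) = 2 - ((1 + I)*I + I²) = 2 - (I*(1 + I) + I²) = 2 - (I² + I*(1 + I)) = 2 + (-I² - I*(1 + I)) = 2 - I² - I*(1 + I))
k(C(D), 6)*(-20 - 1*(-12)) + 9 = (2 - 1*6 - 2*6²)*(-20 - 1*(-12)) + 9 = (2 - 6 - 2*36)*(-20 + 12) + 9 = (2 - 6 - 72)*(-8) + 9 = -76*(-8) + 9 = 608 + 9 = 617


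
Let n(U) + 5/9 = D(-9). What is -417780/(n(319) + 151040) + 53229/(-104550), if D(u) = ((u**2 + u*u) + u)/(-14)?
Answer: -197468711509/60289210550 ≈ -3.2754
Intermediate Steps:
D(u) = -u**2/7 - u/14 (D(u) = ((u**2 + u**2) + u)*(-1/14) = (2*u**2 + u)*(-1/14) = (u + 2*u**2)*(-1/14) = -u**2/7 - u/14)
n(U) = -1447/126 (n(U) = -5/9 - 1/14*(-9)*(1 + 2*(-9)) = -5/9 - 1/14*(-9)*(1 - 18) = -5/9 - 1/14*(-9)*(-17) = -5/9 - 153/14 = -1447/126)
-417780/(n(319) + 151040) + 53229/(-104550) = -417780/(-1447/126 + 151040) + 53229/(-104550) = -417780/19029593/126 + 53229*(-1/104550) = -417780*126/19029593 - 17743/34850 = -4785480/1729963 - 17743/34850 = -197468711509/60289210550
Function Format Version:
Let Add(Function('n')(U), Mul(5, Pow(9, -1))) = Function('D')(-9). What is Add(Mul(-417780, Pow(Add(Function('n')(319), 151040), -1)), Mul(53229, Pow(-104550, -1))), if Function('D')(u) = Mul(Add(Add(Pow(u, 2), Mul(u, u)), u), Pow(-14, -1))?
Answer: Rational(-197468711509, 60289210550) ≈ -3.2754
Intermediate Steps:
Function('D')(u) = Add(Mul(Rational(-1, 7), Pow(u, 2)), Mul(Rational(-1, 14), u)) (Function('D')(u) = Mul(Add(Add(Pow(u, 2), Pow(u, 2)), u), Rational(-1, 14)) = Mul(Add(Mul(2, Pow(u, 2)), u), Rational(-1, 14)) = Mul(Add(u, Mul(2, Pow(u, 2))), Rational(-1, 14)) = Add(Mul(Rational(-1, 7), Pow(u, 2)), Mul(Rational(-1, 14), u)))
Function('n')(U) = Rational(-1447, 126) (Function('n')(U) = Add(Rational(-5, 9), Mul(Rational(-1, 14), -9, Add(1, Mul(2, -9)))) = Add(Rational(-5, 9), Mul(Rational(-1, 14), -9, Add(1, -18))) = Add(Rational(-5, 9), Mul(Rational(-1, 14), -9, -17)) = Add(Rational(-5, 9), Rational(-153, 14)) = Rational(-1447, 126))
Add(Mul(-417780, Pow(Add(Function('n')(319), 151040), -1)), Mul(53229, Pow(-104550, -1))) = Add(Mul(-417780, Pow(Add(Rational(-1447, 126), 151040), -1)), Mul(53229, Pow(-104550, -1))) = Add(Mul(-417780, Pow(Rational(19029593, 126), -1)), Mul(53229, Rational(-1, 104550))) = Add(Mul(-417780, Rational(126, 19029593)), Rational(-17743, 34850)) = Add(Rational(-4785480, 1729963), Rational(-17743, 34850)) = Rational(-197468711509, 60289210550)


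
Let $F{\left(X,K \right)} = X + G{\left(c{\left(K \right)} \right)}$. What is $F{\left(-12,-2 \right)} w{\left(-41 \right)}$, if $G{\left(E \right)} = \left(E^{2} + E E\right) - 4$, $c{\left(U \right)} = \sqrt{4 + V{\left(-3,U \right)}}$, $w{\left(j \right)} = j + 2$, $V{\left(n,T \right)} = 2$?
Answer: $156$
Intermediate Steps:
$w{\left(j \right)} = 2 + j$
$c{\left(U \right)} = \sqrt{6}$ ($c{\left(U \right)} = \sqrt{4 + 2} = \sqrt{6}$)
$G{\left(E \right)} = -4 + 2 E^{2}$ ($G{\left(E \right)} = \left(E^{2} + E^{2}\right) - 4 = 2 E^{2} - 4 = -4 + 2 E^{2}$)
$F{\left(X,K \right)} = 8 + X$ ($F{\left(X,K \right)} = X - \left(4 - 2 \left(\sqrt{6}\right)^{2}\right) = X + \left(-4 + 2 \cdot 6\right) = X + \left(-4 + 12\right) = X + 8 = 8 + X$)
$F{\left(-12,-2 \right)} w{\left(-41 \right)} = \left(8 - 12\right) \left(2 - 41\right) = \left(-4\right) \left(-39\right) = 156$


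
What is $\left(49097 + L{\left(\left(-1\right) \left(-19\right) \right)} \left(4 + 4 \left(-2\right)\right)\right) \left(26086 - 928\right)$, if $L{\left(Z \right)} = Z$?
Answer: $1233270318$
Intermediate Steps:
$\left(49097 + L{\left(\left(-1\right) \left(-19\right) \right)} \left(4 + 4 \left(-2\right)\right)\right) \left(26086 - 928\right) = \left(49097 + \left(-1\right) \left(-19\right) \left(4 + 4 \left(-2\right)\right)\right) \left(26086 - 928\right) = \left(49097 + 19 \left(4 - 8\right)\right) 25158 = \left(49097 + 19 \left(-4\right)\right) 25158 = \left(49097 - 76\right) 25158 = 49021 \cdot 25158 = 1233270318$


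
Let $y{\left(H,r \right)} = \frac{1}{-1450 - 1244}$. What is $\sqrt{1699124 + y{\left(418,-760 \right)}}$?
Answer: $\frac{\sqrt{12331623508170}}{2694} \approx 1303.5$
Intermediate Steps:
$y{\left(H,r \right)} = - \frac{1}{2694}$ ($y{\left(H,r \right)} = \frac{1}{-2694} = - \frac{1}{2694}$)
$\sqrt{1699124 + y{\left(418,-760 \right)}} = \sqrt{1699124 - \frac{1}{2694}} = \sqrt{\frac{4577440055}{2694}} = \frac{\sqrt{12331623508170}}{2694}$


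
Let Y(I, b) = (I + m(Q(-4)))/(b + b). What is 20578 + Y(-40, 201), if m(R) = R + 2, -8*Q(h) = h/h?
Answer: 66178543/3216 ≈ 20578.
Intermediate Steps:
Q(h) = -⅛ (Q(h) = -h/(8*h) = -⅛*1 = -⅛)
m(R) = 2 + R
Y(I, b) = (15/8 + I)/(2*b) (Y(I, b) = (I + (2 - ⅛))/(b + b) = (I + 15/8)/((2*b)) = (15/8 + I)*(1/(2*b)) = (15/8 + I)/(2*b))
20578 + Y(-40, 201) = 20578 + (1/16)*(15 + 8*(-40))/201 = 20578 + (1/16)*(1/201)*(15 - 320) = 20578 + (1/16)*(1/201)*(-305) = 20578 - 305/3216 = 66178543/3216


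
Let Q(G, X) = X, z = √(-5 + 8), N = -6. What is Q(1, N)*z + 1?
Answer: 1 - 6*√3 ≈ -9.3923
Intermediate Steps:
z = √3 ≈ 1.7320
Q(1, N)*z + 1 = -6*√3 + 1 = 1 - 6*√3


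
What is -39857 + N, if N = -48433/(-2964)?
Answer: -118087715/2964 ≈ -39841.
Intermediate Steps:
N = 48433/2964 (N = -48433*(-1/2964) = 48433/2964 ≈ 16.340)
-39857 + N = -39857 + 48433/2964 = -118087715/2964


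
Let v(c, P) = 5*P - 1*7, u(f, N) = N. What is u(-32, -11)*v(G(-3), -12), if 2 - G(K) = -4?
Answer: 737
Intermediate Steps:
G(K) = 6 (G(K) = 2 - 1*(-4) = 2 + 4 = 6)
v(c, P) = -7 + 5*P (v(c, P) = 5*P - 7 = -7 + 5*P)
u(-32, -11)*v(G(-3), -12) = -11*(-7 + 5*(-12)) = -11*(-7 - 60) = -11*(-67) = 737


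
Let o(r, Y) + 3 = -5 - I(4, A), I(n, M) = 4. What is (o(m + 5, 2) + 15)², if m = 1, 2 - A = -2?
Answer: 9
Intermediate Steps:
A = 4 (A = 2 - 1*(-2) = 2 + 2 = 4)
o(r, Y) = -12 (o(r, Y) = -3 + (-5 - 1*4) = -3 + (-5 - 4) = -3 - 9 = -12)
(o(m + 5, 2) + 15)² = (-12 + 15)² = 3² = 9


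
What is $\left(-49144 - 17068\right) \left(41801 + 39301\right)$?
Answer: $-5369925624$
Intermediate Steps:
$\left(-49144 - 17068\right) \left(41801 + 39301\right) = \left(-66212\right) 81102 = -5369925624$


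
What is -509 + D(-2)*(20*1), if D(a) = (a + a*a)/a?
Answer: -529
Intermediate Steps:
D(a) = (a + a**2)/a
-509 + D(-2)*(20*1) = -509 + (1 - 2)*(20*1) = -509 - 1*20 = -509 - 20 = -529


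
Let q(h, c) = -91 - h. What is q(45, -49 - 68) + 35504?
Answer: 35368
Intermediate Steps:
q(45, -49 - 68) + 35504 = (-91 - 1*45) + 35504 = (-91 - 45) + 35504 = -136 + 35504 = 35368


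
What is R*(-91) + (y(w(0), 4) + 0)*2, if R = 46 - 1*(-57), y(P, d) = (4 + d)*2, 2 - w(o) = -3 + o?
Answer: -9341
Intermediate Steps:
w(o) = 5 - o (w(o) = 2 - (-3 + o) = 2 + (3 - o) = 5 - o)
y(P, d) = 8 + 2*d
R = 103 (R = 46 + 57 = 103)
R*(-91) + (y(w(0), 4) + 0)*2 = 103*(-91) + ((8 + 2*4) + 0)*2 = -9373 + ((8 + 8) + 0)*2 = -9373 + (16 + 0)*2 = -9373 + 16*2 = -9373 + 32 = -9341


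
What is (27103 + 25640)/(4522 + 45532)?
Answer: 52743/50054 ≈ 1.0537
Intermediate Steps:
(27103 + 25640)/(4522 + 45532) = 52743/50054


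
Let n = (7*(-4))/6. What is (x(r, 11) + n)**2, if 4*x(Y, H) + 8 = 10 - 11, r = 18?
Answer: 6889/144 ≈ 47.840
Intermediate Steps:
x(Y, H) = -9/4 (x(Y, H) = -2 + (10 - 11)/4 = -2 + (1/4)*(-1) = -2 - 1/4 = -9/4)
n = -14/3 (n = -28*1/6 = -14/3 ≈ -4.6667)
(x(r, 11) + n)**2 = (-9/4 - 14/3)**2 = (-83/12)**2 = 6889/144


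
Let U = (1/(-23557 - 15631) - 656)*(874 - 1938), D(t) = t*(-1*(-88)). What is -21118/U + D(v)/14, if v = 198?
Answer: 4255179308189/3419074757 ≈ 1244.5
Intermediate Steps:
D(t) = 88*t (D(t) = t*88 = 88*t)
U = 6838149514/9797 (U = (1/(-39188) - 656)*(-1064) = (-1/39188 - 656)*(-1064) = -25707329/39188*(-1064) = 6838149514/9797 ≈ 6.9798e+5)
-21118/U + D(v)/14 = -21118/6838149514/9797 + (88*198)/14 = -21118*9797/6838149514 + 17424*(1/14) = -103446523/3419074757 + 8712/7 = 4255179308189/3419074757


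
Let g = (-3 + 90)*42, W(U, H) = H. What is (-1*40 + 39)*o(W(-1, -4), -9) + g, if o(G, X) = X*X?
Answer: 3573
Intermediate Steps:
o(G, X) = X²
g = 3654 (g = 87*42 = 3654)
(-1*40 + 39)*o(W(-1, -4), -9) + g = (-1*40 + 39)*(-9)² + 3654 = (-40 + 39)*81 + 3654 = -1*81 + 3654 = -81 + 3654 = 3573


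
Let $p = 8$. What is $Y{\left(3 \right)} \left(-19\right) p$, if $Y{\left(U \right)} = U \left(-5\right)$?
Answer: $2280$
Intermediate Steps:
$Y{\left(U \right)} = - 5 U$
$Y{\left(3 \right)} \left(-19\right) p = \left(-5\right) 3 \left(-19\right) 8 = \left(-15\right) \left(-19\right) 8 = 285 \cdot 8 = 2280$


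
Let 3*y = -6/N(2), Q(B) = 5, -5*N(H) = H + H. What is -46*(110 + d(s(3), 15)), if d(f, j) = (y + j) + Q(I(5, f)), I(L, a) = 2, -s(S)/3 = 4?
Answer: -6095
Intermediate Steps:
N(H) = -2*H/5 (N(H) = -(H + H)/5 = -2*H/5)
s(S) = -12 (s(S) = -3*4 = -12)
y = 5/2 (y = (-6/((-2/5*2)))/3 = (-6/(-4/5))/3 = (-6*(-5/4))/3 = (1/3)*(15/2) = 5/2 ≈ 2.5000)
d(f, j) = 15/2 + j (d(f, j) = (5/2 + j) + 5 = 15/2 + j)
-46*(110 + d(s(3), 15)) = -46*(110 + (15/2 + 15)) = -46*(110 + 45/2) = -46*265/2 = -6095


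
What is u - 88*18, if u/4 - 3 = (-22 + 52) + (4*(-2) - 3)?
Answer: -1496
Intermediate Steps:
u = 88 (u = 12 + 4*((-22 + 52) + (4*(-2) - 3)) = 12 + 4*(30 + (-8 - 3)) = 12 + 4*(30 - 11) = 12 + 4*19 = 12 + 76 = 88)
u - 88*18 = 88 - 88*18 = 88 - 1584 = -1496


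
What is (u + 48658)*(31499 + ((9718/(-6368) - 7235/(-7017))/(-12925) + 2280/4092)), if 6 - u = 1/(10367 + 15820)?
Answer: 359347627302384803080927451/234424246855906800 ≈ 1.5329e+9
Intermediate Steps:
u = 157121/26187 (u = 6 - 1/(10367 + 15820) = 6 - 1/26187 = 157121/26187 ≈ 6.0000)
(u + 48658)*(31499 + ((9718/(-6368) - 7235/(-7017))/(-12925) + 2280/4092)) = (157121/26187 + 48658)*(31499 + ((9718/(-6368) - 7235/(-7017))/(-12925) + 2280/4092)) = 1274364167*(31499 + ((9718*(-1/6368) - 7235*(-1/7017))*(-1/12925) + 2280*(1/4092)))/26187 = 1274364167*(31499 + ((-4859/3184 + 7235/7017)*(-1/12925) + 190/341))/26187 = 1274364167*(31499 + (-11059363/22342128*(-1/12925) + 190/341))/26187 = 1274364167*(31499 + (11059363/288772004400 + 190/341))/26187 = 1274364167*(31499 + 4988222916253/8951932136400)/26187 = (1274364167/26187)*(281981898587379853/8951932136400) = 359347627302384803080927451/234424246855906800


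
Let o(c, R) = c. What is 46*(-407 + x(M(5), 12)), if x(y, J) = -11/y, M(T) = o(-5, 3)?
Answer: -93104/5 ≈ -18621.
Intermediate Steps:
M(T) = -5
46*(-407 + x(M(5), 12)) = 46*(-407 - 11/(-5)) = 46*(-407 - 11*(-1/5)) = 46*(-407 + 11/5) = 46*(-2024/5) = -93104/5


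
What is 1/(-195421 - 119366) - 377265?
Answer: -118758117556/314787 ≈ -3.7727e+5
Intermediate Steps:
1/(-195421 - 119366) - 377265 = 1/(-314787) - 377265 = -1/314787 - 377265 = -118758117556/314787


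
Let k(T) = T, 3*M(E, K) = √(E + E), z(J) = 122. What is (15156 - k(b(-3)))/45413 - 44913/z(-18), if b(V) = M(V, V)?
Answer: -2037785037/5540386 - I*√6/136239 ≈ -367.81 - 1.7979e-5*I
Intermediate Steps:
M(E, K) = √2*√E/3 (M(E, K) = √(E + E)/3 = √(2*E)/3 = (√2*√E)/3 = √2*√E/3)
b(V) = √2*√V/3
(15156 - k(b(-3)))/45413 - 44913/z(-18) = (15156 - √2*√(-3)/3)/45413 - 44913/122 = (15156 - √2*I*√3/3)*(1/45413) - 44913*1/122 = (15156 - I*√6/3)*(1/45413) - 44913/122 = (15156/45413 - I*√6/136239) - 44913/122 = -2037785037/5540386 - I*√6/136239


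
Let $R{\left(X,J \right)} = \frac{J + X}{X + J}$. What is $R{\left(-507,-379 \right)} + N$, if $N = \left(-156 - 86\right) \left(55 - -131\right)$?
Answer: $-45011$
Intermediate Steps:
$R{\left(X,J \right)} = 1$ ($R{\left(X,J \right)} = \frac{J + X}{J + X} = 1$)
$N = -45012$ ($N = - 242 \left(55 + 131\right) = \left(-242\right) 186 = -45012$)
$R{\left(-507,-379 \right)} + N = 1 - 45012 = -45011$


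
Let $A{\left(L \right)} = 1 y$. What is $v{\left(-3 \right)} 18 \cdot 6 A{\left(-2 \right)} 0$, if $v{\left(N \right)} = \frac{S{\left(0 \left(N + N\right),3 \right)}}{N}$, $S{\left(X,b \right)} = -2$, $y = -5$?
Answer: $0$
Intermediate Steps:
$A{\left(L \right)} = -5$ ($A{\left(L \right)} = 1 \left(-5\right) = -5$)
$v{\left(N \right)} = - \frac{2}{N}$
$v{\left(-3 \right)} 18 \cdot 6 A{\left(-2 \right)} 0 = - \frac{2}{-3} \cdot 18 \cdot 6 \left(-5\right) 0 = \left(-2\right) \left(- \frac{1}{3}\right) 18 \left(\left(-30\right) 0\right) = \frac{2}{3} \cdot 18 \cdot 0 = 12 \cdot 0 = 0$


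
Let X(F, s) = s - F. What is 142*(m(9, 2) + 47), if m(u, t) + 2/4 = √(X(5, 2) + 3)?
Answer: 6603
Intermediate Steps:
m(u, t) = -½ (m(u, t) = -½ + √((2 - 1*5) + 3) = -½ + √((2 - 5) + 3) = -½ + √(-3 + 3) = -½ + √0 = -½ + 0 = -½)
142*(m(9, 2) + 47) = 142*(-½ + 47) = 142*(93/2) = 6603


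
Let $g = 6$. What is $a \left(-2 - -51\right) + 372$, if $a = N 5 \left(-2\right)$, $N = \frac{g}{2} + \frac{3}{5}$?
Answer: $-1392$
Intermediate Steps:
$N = \frac{18}{5}$ ($N = \frac{6}{2} + \frac{3}{5} = 6 \cdot \frac{1}{2} + 3 \cdot \frac{1}{5} = 3 + \frac{3}{5} = \frac{18}{5} \approx 3.6$)
$a = -36$ ($a = \frac{18}{5} \cdot 5 \left(-2\right) = 18 \left(-2\right) = -36$)
$a \left(-2 - -51\right) + 372 = - 36 \left(-2 - -51\right) + 372 = - 36 \left(-2 + 51\right) + 372 = \left(-36\right) 49 + 372 = -1764 + 372 = -1392$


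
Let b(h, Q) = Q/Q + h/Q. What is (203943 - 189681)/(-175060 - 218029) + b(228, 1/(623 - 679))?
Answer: -5018581525/393089 ≈ -12767.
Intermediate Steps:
b(h, Q) = 1 + h/Q
(203943 - 189681)/(-175060 - 218029) + b(228, 1/(623 - 679)) = (203943 - 189681)/(-175060 - 218029) + (1/(623 - 679) + 228)/(1/(623 - 679)) = 14262/(-393089) + (1/(-56) + 228)/(1/(-56)) = 14262*(-1/393089) + (-1/56 + 228)/(-1/56) = -14262/393089 - 56*12767/56 = -14262/393089 - 12767 = -5018581525/393089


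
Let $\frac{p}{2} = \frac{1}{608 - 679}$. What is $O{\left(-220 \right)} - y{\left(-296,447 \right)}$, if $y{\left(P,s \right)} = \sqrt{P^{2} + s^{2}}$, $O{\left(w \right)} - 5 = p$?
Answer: $\frac{353}{71} - 5 \sqrt{11497} \approx -531.15$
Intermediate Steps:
$p = - \frac{2}{71}$ ($p = \frac{2}{608 - 679} = \frac{2}{-71} = 2 \left(- \frac{1}{71}\right) = - \frac{2}{71} \approx -0.028169$)
$O{\left(w \right)} = \frac{353}{71}$ ($O{\left(w \right)} = 5 - \frac{2}{71} = \frac{353}{71}$)
$O{\left(-220 \right)} - y{\left(-296,447 \right)} = \frac{353}{71} - \sqrt{\left(-296\right)^{2} + 447^{2}} = \frac{353}{71} - \sqrt{87616 + 199809} = \frac{353}{71} - \sqrt{287425} = \frac{353}{71} - 5 \sqrt{11497}$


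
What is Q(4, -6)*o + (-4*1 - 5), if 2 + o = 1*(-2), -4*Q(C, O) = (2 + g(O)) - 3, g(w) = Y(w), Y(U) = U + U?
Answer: -22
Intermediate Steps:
Y(U) = 2*U
g(w) = 2*w
Q(C, O) = ¼ - O/2 (Q(C, O) = -((2 + 2*O) - 3)/4 = -(-1 + 2*O)/4 = ¼ - O/2)
o = -4 (o = -2 + 1*(-2) = -2 - 2 = -4)
Q(4, -6)*o + (-4*1 - 5) = (¼ - ½*(-6))*(-4) + (-4*1 - 5) = (¼ + 3)*(-4) + (-4 - 5) = (13/4)*(-4) - 9 = -13 - 9 = -22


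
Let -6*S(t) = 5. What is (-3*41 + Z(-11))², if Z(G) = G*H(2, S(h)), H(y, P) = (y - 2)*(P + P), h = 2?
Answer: 15129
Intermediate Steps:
S(t) = -⅚ (S(t) = -⅙*5 = -⅚)
H(y, P) = 2*P*(-2 + y) (H(y, P) = (-2 + y)*(2*P) = 2*P*(-2 + y))
Z(G) = 0 (Z(G) = G*(2*(-⅚)*(-2 + 2)) = G*(2*(-⅚)*0) = G*0 = 0)
(-3*41 + Z(-11))² = (-3*41 + 0)² = (-123 + 0)² = (-123)² = 15129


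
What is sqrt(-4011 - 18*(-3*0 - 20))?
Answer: I*sqrt(3651) ≈ 60.424*I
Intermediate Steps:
sqrt(-4011 - 18*(-3*0 - 20)) = sqrt(-4011 - 18*(0 - 20)) = sqrt(-4011 - 18*(-20)) = sqrt(-4011 + 360) = sqrt(-3651) = I*sqrt(3651)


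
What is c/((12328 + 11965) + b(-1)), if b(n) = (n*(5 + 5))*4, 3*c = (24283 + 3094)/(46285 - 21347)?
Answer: 27377/1814463942 ≈ 1.5088e-5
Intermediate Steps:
c = 27377/74814 (c = ((24283 + 3094)/(46285 - 21347))/3 = (27377/24938)/3 = (27377*(1/24938))/3 = (⅓)*(27377/24938) = 27377/74814 ≈ 0.36593)
b(n) = 40*n (b(n) = (n*10)*4 = (10*n)*4 = 40*n)
c/((12328 + 11965) + b(-1)) = 27377/(74814*((12328 + 11965) + 40*(-1))) = 27377/(74814*(24293 - 40)) = (27377/74814)/24253 = (27377/74814)*(1/24253) = 27377/1814463942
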